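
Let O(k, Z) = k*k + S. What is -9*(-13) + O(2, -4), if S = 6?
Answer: 127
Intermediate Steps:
O(k, Z) = 6 + k² (O(k, Z) = k*k + 6 = k² + 6 = 6 + k²)
-9*(-13) + O(2, -4) = -9*(-13) + (6 + 2²) = 117 + (6 + 4) = 117 + 10 = 127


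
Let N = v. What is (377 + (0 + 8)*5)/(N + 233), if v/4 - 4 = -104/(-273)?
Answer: 8757/5261 ≈ 1.6645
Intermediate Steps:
v = 368/21 (v = 16 + 4*(-104/(-273)) = 16 + 4*(-104*(-1/273)) = 16 + 4*(8/21) = 16 + 32/21 = 368/21 ≈ 17.524)
N = 368/21 ≈ 17.524
(377 + (0 + 8)*5)/(N + 233) = (377 + (0 + 8)*5)/(368/21 + 233) = (377 + 8*5)/(5261/21) = (377 + 40)*(21/5261) = 417*(21/5261) = 8757/5261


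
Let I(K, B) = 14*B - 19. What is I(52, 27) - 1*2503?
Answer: -2144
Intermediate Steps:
I(K, B) = -19 + 14*B
I(52, 27) - 1*2503 = (-19 + 14*27) - 1*2503 = (-19 + 378) - 2503 = 359 - 2503 = -2144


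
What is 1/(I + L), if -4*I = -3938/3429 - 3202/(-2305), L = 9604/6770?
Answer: 5350903065/7268843104 ≈ 0.73614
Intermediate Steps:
L = 4802/3385 (L = 9604*(1/6770) = 4802/3385 ≈ 1.4186)
I = -475642/7903845 (I = -(-3938/3429 - 3202/(-2305))/4 = -(-3938*1/3429 - 3202*(-1/2305))/4 = -(-3938/3429 + 3202/2305)/4 = -¼*1902568/7903845 = -475642/7903845 ≈ -0.060179)
1/(I + L) = 1/(-475642/7903845 + 4802/3385) = 1/(7268843104/5350903065) = 5350903065/7268843104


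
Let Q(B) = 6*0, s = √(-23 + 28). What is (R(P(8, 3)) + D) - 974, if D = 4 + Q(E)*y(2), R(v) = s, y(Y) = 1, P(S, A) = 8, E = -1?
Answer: -970 + √5 ≈ -967.76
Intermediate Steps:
s = √5 ≈ 2.2361
Q(B) = 0
R(v) = √5
D = 4 (D = 4 + 0*1 = 4 + 0 = 4)
(R(P(8, 3)) + D) - 974 = (√5 + 4) - 974 = (4 + √5) - 974 = -970 + √5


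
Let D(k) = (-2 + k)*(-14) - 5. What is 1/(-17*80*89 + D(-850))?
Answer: -1/109117 ≈ -9.1645e-6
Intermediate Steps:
D(k) = 23 - 14*k (D(k) = (28 - 14*k) - 5 = 23 - 14*k)
1/(-17*80*89 + D(-850)) = 1/(-17*80*89 + (23 - 14*(-850))) = 1/(-1360*89 + (23 + 11900)) = 1/(-121040 + 11923) = 1/(-109117) = -1/109117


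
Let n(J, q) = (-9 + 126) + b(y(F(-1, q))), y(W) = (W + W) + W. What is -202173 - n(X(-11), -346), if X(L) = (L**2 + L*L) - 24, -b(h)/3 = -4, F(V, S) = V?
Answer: -202302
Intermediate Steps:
y(W) = 3*W (y(W) = 2*W + W = 3*W)
b(h) = 12 (b(h) = -3*(-4) = 12)
X(L) = -24 + 2*L**2 (X(L) = (L**2 + L**2) - 24 = 2*L**2 - 24 = -24 + 2*L**2)
n(J, q) = 129 (n(J, q) = (-9 + 126) + 12 = 117 + 12 = 129)
-202173 - n(X(-11), -346) = -202173 - 1*129 = -202173 - 129 = -202302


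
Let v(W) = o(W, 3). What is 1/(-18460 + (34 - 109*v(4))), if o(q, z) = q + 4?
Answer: -1/19298 ≈ -5.1819e-5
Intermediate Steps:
o(q, z) = 4 + q
v(W) = 4 + W
1/(-18460 + (34 - 109*v(4))) = 1/(-18460 + (34 - 109*(4 + 4))) = 1/(-18460 + (34 - 109*8)) = 1/(-18460 + (34 - 872)) = 1/(-18460 - 838) = 1/(-19298) = -1/19298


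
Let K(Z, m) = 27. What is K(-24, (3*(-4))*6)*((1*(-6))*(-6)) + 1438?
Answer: 2410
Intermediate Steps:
K(-24, (3*(-4))*6)*((1*(-6))*(-6)) + 1438 = 27*((1*(-6))*(-6)) + 1438 = 27*(-6*(-6)) + 1438 = 27*36 + 1438 = 972 + 1438 = 2410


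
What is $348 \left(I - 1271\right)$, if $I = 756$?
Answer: $-179220$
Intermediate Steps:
$348 \left(I - 1271\right) = 348 \left(756 - 1271\right) = 348 \left(-515\right) = -179220$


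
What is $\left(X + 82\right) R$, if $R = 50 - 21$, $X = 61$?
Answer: $4147$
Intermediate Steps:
$R = 29$ ($R = 50 - 21 = 29$)
$\left(X + 82\right) R = \left(61 + 82\right) 29 = 143 \cdot 29 = 4147$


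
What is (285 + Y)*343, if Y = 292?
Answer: 197911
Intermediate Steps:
(285 + Y)*343 = (285 + 292)*343 = 577*343 = 197911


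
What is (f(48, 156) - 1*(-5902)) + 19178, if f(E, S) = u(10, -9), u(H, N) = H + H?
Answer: 25100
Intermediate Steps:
u(H, N) = 2*H
f(E, S) = 20 (f(E, S) = 2*10 = 20)
(f(48, 156) - 1*(-5902)) + 19178 = (20 - 1*(-5902)) + 19178 = (20 + 5902) + 19178 = 5922 + 19178 = 25100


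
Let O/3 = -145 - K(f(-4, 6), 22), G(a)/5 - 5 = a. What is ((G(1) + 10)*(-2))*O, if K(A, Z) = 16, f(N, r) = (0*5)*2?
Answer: 38640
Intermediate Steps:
f(N, r) = 0 (f(N, r) = 0*2 = 0)
G(a) = 25 + 5*a
O = -483 (O = 3*(-145 - 1*16) = 3*(-145 - 16) = 3*(-161) = -483)
((G(1) + 10)*(-2))*O = (((25 + 5*1) + 10)*(-2))*(-483) = (((25 + 5) + 10)*(-2))*(-483) = ((30 + 10)*(-2))*(-483) = (40*(-2))*(-483) = -80*(-483) = 38640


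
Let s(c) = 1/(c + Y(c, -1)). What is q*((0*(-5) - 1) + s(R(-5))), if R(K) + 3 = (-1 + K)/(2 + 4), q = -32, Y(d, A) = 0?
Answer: 40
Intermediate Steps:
R(K) = -19/6 + K/6 (R(K) = -3 + (-1 + K)/(2 + 4) = -3 + (-1 + K)/6 = -3 + (-1 + K)*(⅙) = -3 + (-⅙ + K/6) = -19/6 + K/6)
s(c) = 1/c (s(c) = 1/(c + 0) = 1/c)
q*((0*(-5) - 1) + s(R(-5))) = -32*((0*(-5) - 1) + 1/(-19/6 + (⅙)*(-5))) = -32*((0 - 1) + 1/(-19/6 - ⅚)) = -32*(-1 + 1/(-4)) = -32*(-1 - ¼) = -32*(-5/4) = 40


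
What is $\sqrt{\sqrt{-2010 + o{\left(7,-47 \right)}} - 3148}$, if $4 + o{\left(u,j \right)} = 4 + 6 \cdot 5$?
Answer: $\sqrt{-3148 + 6 i \sqrt{55}} \approx 0.3965 + 56.108 i$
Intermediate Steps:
$o{\left(u,j \right)} = 30$ ($o{\left(u,j \right)} = -4 + \left(4 + 6 \cdot 5\right) = -4 + \left(4 + 30\right) = -4 + 34 = 30$)
$\sqrt{\sqrt{-2010 + o{\left(7,-47 \right)}} - 3148} = \sqrt{\sqrt{-2010 + 30} - 3148} = \sqrt{\sqrt{-1980} - 3148} = \sqrt{6 i \sqrt{55} - 3148} = \sqrt{-3148 + 6 i \sqrt{55}}$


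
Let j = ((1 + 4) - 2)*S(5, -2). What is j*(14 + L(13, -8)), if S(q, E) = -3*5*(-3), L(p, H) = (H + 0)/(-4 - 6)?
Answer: 1998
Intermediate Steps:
L(p, H) = -H/10 (L(p, H) = H/(-10) = H*(-⅒) = -H/10)
S(q, E) = 45 (S(q, E) = -15*(-3) = 45)
j = 135 (j = ((1 + 4) - 2)*45 = (5 - 2)*45 = 3*45 = 135)
j*(14 + L(13, -8)) = 135*(14 - ⅒*(-8)) = 135*(14 + ⅘) = 135*(74/5) = 1998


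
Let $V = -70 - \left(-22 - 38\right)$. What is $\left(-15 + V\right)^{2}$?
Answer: $625$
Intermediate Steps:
$V = -10$ ($V = -70 - -60 = -70 + 60 = -10$)
$\left(-15 + V\right)^{2} = \left(-15 - 10\right)^{2} = \left(-25\right)^{2} = 625$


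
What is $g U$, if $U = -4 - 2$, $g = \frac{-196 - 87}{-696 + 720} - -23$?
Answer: $- \frac{269}{4} \approx -67.25$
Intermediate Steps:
$g = \frac{269}{24}$ ($g = - \frac{283}{24} + 23 = \frac{269}{24} \approx 11.208$)
$U = -6$ ($U = -4 - 2 = -6$)
$g U = \frac{269}{24} \left(-6\right) = - \frac{269}{4}$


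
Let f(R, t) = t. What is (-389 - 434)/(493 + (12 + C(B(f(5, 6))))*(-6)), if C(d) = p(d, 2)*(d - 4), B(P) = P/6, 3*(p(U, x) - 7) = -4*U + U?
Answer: -823/529 ≈ -1.5558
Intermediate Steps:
p(U, x) = 7 - U (p(U, x) = 7 + (-4*U + U)/3 = 7 + (-3*U)/3 = 7 - U)
B(P) = P/6 (B(P) = P*(⅙) = P/6)
C(d) = (-4 + d)*(7 - d) (C(d) = (7 - d)*(d - 4) = (7 - d)*(-4 + d) = (-4 + d)*(7 - d))
(-389 - 434)/(493 + (12 + C(B(f(5, 6))))*(-6)) = (-389 - 434)/(493 + (12 - (-7 + (⅙)*6)*(-4 + (⅙)*6))*(-6)) = -823/(493 + (12 - (-7 + 1)*(-4 + 1))*(-6)) = -823/(493 + (12 - 1*(-6)*(-3))*(-6)) = -823/(493 + (12 - 18)*(-6)) = -823/(493 - 6*(-6)) = -823/(493 + 36) = -823/529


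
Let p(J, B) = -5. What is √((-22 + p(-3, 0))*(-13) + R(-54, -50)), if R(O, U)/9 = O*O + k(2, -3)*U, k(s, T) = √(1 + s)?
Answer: 3*√(2955 - 50*√3) ≈ 160.67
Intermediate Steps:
R(O, U) = 9*O² + 9*U*√3 (R(O, U) = 9*(O*O + √(1 + 2)*U) = 9*(O² + √3*U) = 9*(O² + U*√3) = 9*O² + 9*U*√3)
√((-22 + p(-3, 0))*(-13) + R(-54, -50)) = √((-22 - 5)*(-13) + (9*(-54)² + 9*(-50)*√3)) = √(-27*(-13) + (9*2916 - 450*√3)) = √(351 + (26244 - 450*√3)) = √(26595 - 450*√3)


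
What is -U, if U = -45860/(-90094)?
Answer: -22930/45047 ≈ -0.50902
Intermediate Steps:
U = 22930/45047 (U = -45860*(-1/90094) = 22930/45047 ≈ 0.50902)
-U = -1*22930/45047 = -22930/45047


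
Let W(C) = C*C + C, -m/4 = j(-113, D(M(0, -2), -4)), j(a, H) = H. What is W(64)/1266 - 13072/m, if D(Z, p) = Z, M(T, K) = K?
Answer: -1032242/633 ≈ -1630.7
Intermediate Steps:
m = 8 (m = -4*(-2) = 8)
W(C) = C + C**2 (W(C) = C**2 + C = C + C**2)
W(64)/1266 - 13072/m = (64*(1 + 64))/1266 - 13072/8 = (64*65)*(1/1266) - 13072*1/8 = 4160*(1/1266) - 1634 = 2080/633 - 1634 = -1032242/633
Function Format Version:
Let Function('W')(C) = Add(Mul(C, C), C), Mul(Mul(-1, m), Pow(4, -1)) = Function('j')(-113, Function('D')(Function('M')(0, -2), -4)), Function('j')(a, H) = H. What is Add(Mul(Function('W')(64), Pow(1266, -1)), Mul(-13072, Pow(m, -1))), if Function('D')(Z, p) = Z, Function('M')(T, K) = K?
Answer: Rational(-1032242, 633) ≈ -1630.7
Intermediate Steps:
m = 8 (m = Mul(-4, -2) = 8)
Function('W')(C) = Add(C, Pow(C, 2)) (Function('W')(C) = Add(Pow(C, 2), C) = Add(C, Pow(C, 2)))
Add(Mul(Function('W')(64), Pow(1266, -1)), Mul(-13072, Pow(m, -1))) = Add(Mul(Mul(64, Add(1, 64)), Pow(1266, -1)), Mul(-13072, Pow(8, -1))) = Add(Mul(Mul(64, 65), Rational(1, 1266)), Mul(-13072, Rational(1, 8))) = Add(Mul(4160, Rational(1, 1266)), -1634) = Add(Rational(2080, 633), -1634) = Rational(-1032242, 633)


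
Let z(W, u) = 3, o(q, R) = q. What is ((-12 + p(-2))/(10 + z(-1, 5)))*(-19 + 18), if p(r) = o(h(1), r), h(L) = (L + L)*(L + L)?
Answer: 8/13 ≈ 0.61539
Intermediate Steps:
h(L) = 4*L² (h(L) = (2*L)*(2*L) = 4*L²)
p(r) = 4 (p(r) = 4*1² = 4*1 = 4)
((-12 + p(-2))/(10 + z(-1, 5)))*(-19 + 18) = ((-12 + 4)/(10 + 3))*(-19 + 18) = -8/13*(-1) = 8/13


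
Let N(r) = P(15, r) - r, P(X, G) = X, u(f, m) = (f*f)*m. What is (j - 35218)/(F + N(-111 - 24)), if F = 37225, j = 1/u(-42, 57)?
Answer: -3541099463/3757981500 ≈ -0.94229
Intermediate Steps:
u(f, m) = m*f² (u(f, m) = f²*m = m*f²)
j = 1/100548 (j = 1/(57*(-42)²) = 1/(57*1764) = 1/100548 ≈ 9.9455e-6)
N(r) = 15 - r
(j - 35218)/(F + N(-111 - 24)) = (1/100548 - 35218)/(37225 + (15 - (-111 - 24))) = -3541099463/(100548*(37225 + (15 - 1*(-135)))) = -3541099463/(100548*(37225 + (15 + 135))) = -3541099463/(100548*(37225 + 150)) = -3541099463/100548/37375 = -3541099463/100548*1/37375 = -3541099463/3757981500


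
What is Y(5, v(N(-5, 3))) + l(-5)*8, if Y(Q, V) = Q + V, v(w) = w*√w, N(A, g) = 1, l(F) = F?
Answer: -34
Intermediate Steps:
v(w) = w^(3/2)
Y(5, v(N(-5, 3))) + l(-5)*8 = (5 + 1^(3/2)) - 5*8 = (5 + 1) - 40 = 6 - 40 = -34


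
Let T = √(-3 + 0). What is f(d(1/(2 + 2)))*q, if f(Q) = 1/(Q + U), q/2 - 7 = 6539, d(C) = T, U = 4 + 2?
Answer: 26184/13 - 4364*I*√3/13 ≈ 2014.2 - 581.44*I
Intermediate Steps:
T = I*√3 (T = √(-3) = I*√3 ≈ 1.732*I)
U = 6
d(C) = I*√3
q = 13092 (q = 14 + 2*6539 = 14 + 13078 = 13092)
f(Q) = 1/(6 + Q) (f(Q) = 1/(Q + 6) = 1/(6 + Q))
f(d(1/(2 + 2)))*q = 13092/(6 + I*√3)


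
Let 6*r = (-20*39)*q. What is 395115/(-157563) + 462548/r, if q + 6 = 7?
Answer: -1736471797/487695 ≈ -3560.6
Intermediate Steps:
q = 1 (q = -6 + 7 = 1)
r = -130 (r = (-20*39*1)/6 = (-780*1)/6 = (⅙)*(-780) = -130)
395115/(-157563) + 462548/r = 395115/(-157563) + 462548/(-130) = 395115*(-1/157563) + 462548*(-1/130) = -18815/7503 - 231274/65 = -1736471797/487695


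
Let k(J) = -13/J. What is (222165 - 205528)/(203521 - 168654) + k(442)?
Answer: 31223/69734 ≈ 0.44774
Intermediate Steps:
(222165 - 205528)/(203521 - 168654) + k(442) = (222165 - 205528)/(203521 - 168654) - 13/442 = 16637/34867 - 13*1/442 = 16637*(1/34867) - 1/34 = 16637/34867 - 1/34 = 31223/69734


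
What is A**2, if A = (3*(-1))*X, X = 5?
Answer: 225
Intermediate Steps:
A = -15 (A = (3*(-1))*5 = -3*5 = -15)
A**2 = (-15)**2 = 225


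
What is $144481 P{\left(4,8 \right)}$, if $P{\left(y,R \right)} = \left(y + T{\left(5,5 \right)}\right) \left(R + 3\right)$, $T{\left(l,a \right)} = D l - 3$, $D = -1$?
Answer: $-6357164$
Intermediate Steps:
$T{\left(l,a \right)} = -3 - l$ ($T{\left(l,a \right)} = - l - 3 = -3 - l$)
$P{\left(y,R \right)} = \left(-8 + y\right) \left(3 + R\right)$ ($P{\left(y,R \right)} = \left(y - 8\right) \left(R + 3\right) = \left(y - 8\right) \left(3 + R\right) = \left(-8 + y\right) \left(3 + R\right)$)
$144481 P{\left(4,8 \right)} = 144481 \left(-24 - 64 + 3 \cdot 4 + 8 \cdot 4\right) = 144481 \left(-24 - 64 + 12 + 32\right) = 144481 \left(-44\right) = -6357164$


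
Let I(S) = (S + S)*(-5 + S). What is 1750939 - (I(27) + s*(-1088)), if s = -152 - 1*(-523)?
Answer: 2153399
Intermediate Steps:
s = 371 (s = -152 + 523 = 371)
I(S) = 2*S*(-5 + S) (I(S) = (2*S)*(-5 + S) = 2*S*(-5 + S))
1750939 - (I(27) + s*(-1088)) = 1750939 - (2*27*(-5 + 27) + 371*(-1088)) = 1750939 - (2*27*22 - 403648) = 1750939 - (1188 - 403648) = 1750939 - 1*(-402460) = 1750939 + 402460 = 2153399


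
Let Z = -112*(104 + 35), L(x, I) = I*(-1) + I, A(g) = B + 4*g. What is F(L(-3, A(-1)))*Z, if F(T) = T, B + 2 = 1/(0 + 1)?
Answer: 0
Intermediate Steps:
B = -1 (B = -2 + 1/(0 + 1) = -2 + 1/1 = -2 + 1 = -1)
A(g) = -1 + 4*g
L(x, I) = 0 (L(x, I) = -I + I = 0)
Z = -15568 (Z = -112*139 = -15568)
F(L(-3, A(-1)))*Z = 0*(-15568) = 0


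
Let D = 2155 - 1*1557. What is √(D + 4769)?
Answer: √5367 ≈ 73.260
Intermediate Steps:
D = 598 (D = 2155 - 1557 = 598)
√(D + 4769) = √(598 + 4769) = √5367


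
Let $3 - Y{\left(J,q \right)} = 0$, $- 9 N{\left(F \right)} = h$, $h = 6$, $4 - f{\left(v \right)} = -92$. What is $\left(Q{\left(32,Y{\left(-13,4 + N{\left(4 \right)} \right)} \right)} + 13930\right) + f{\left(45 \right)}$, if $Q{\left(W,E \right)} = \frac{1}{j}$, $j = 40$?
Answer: $\frac{561041}{40} \approx 14026.0$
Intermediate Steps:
$f{\left(v \right)} = 96$ ($f{\left(v \right)} = 4 - -92 = 4 + 92 = 96$)
$N{\left(F \right)} = - \frac{2}{3}$ ($N{\left(F \right)} = \left(- \frac{1}{9}\right) 6 = - \frac{2}{3}$)
$Y{\left(J,q \right)} = 3$ ($Y{\left(J,q \right)} = 3 - 0 = 3 + 0 = 3$)
$Q{\left(W,E \right)} = \frac{1}{40}$
$\left(Q{\left(32,Y{\left(-13,4 + N{\left(4 \right)} \right)} \right)} + 13930\right) + f{\left(45 \right)} = \left(\frac{1}{40} + 13930\right) + 96 = \frac{557201}{40} + 96 = \frac{561041}{40}$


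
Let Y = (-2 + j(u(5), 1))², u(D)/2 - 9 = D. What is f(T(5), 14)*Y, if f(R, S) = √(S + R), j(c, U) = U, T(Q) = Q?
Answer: √19 ≈ 4.3589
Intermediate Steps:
u(D) = 18 + 2*D
Y = 1 (Y = (-2 + 1)² = (-1)² = 1)
f(R, S) = √(R + S)
f(T(5), 14)*Y = √(5 + 14)*1 = √19*1 = √19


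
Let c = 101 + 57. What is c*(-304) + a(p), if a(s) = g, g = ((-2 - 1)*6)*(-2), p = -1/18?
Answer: -47996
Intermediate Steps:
c = 158
p = -1/18 (p = -1*1/18 = -1/18 ≈ -0.055556)
g = 36 (g = -3*6*(-2) = -18*(-2) = 36)
a(s) = 36
c*(-304) + a(p) = 158*(-304) + 36 = -48032 + 36 = -47996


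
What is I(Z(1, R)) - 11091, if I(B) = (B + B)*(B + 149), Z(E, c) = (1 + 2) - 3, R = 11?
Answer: -11091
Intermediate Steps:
Z(E, c) = 0 (Z(E, c) = 3 - 3 = 0)
I(B) = 2*B*(149 + B) (I(B) = (2*B)*(149 + B) = 2*B*(149 + B))
I(Z(1, R)) - 11091 = 2*0*(149 + 0) - 11091 = 2*0*149 - 11091 = 0 - 11091 = -11091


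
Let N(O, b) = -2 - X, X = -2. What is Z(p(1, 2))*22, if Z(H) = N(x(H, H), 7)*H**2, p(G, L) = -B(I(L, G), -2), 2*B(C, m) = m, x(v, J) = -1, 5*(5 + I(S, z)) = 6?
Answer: 0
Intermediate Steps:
I(S, z) = -19/5 (I(S, z) = -5 + (1/5)*6 = -5 + 6/5 = -19/5)
N(O, b) = 0 (N(O, b) = -2 - 1*(-2) = -2 + 2 = 0)
B(C, m) = m/2
p(G, L) = 1 (p(G, L) = -(-2)/2 = -1*(-1) = 1)
Z(H) = 0 (Z(H) = 0*H**2 = 0)
Z(p(1, 2))*22 = 0*22 = 0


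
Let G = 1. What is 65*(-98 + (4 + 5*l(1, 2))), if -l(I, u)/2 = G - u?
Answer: -5460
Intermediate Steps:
l(I, u) = -2 + 2*u (l(I, u) = -2*(1 - u) = -2 + 2*u)
65*(-98 + (4 + 5*l(1, 2))) = 65*(-98 + (4 + 5*(-2 + 2*2))) = 65*(-98 + (4 + 5*(-2 + 4))) = 65*(-98 + (4 + 5*2)) = 65*(-98 + (4 + 10)) = 65*(-98 + 14) = 65*(-84) = -5460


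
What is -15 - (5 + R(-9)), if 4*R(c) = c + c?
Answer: -31/2 ≈ -15.500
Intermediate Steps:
R(c) = c/2 (R(c) = (c + c)/4 = (2*c)/4 = c/2)
-15 - (5 + R(-9)) = -15 - (5 + (½)*(-9)) = -15 - (5 - 9/2) = -15 - 1*½ = -15 - ½ = -31/2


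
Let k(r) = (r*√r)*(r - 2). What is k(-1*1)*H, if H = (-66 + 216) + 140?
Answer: 870*I ≈ 870.0*I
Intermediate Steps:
H = 290 (H = 150 + 140 = 290)
k(r) = r^(3/2)*(-2 + r)
k(-1*1)*H = ((-1*1)^(3/2)*(-2 - 1*1))*290 = ((-1)^(3/2)*(-2 - 1))*290 = (-I*(-3))*290 = (3*I)*290 = 870*I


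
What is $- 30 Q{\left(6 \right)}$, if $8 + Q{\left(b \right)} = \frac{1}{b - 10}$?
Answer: $\frac{495}{2} \approx 247.5$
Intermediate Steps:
$Q{\left(b \right)} = -8 + \frac{1}{-10 + b}$ ($Q{\left(b \right)} = -8 + \frac{1}{b - 10} = -8 + \frac{1}{-10 + b}$)
$- 30 Q{\left(6 \right)} = - 30 \frac{81 - 48}{-10 + 6} = - 30 \frac{81 - 48}{-4} = - 30 \left(\left(- \frac{1}{4}\right) 33\right) = \left(-30\right) \left(- \frac{33}{4}\right) = \frac{495}{2}$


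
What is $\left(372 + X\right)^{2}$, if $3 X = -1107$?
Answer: $9$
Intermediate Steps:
$X = -369$ ($X = \frac{1}{3} \left(-1107\right) = -369$)
$\left(372 + X\right)^{2} = \left(372 - 369\right)^{2} = 3^{2} = 9$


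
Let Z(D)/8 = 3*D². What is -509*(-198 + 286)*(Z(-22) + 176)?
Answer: -528187264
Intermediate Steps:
Z(D) = 24*D² (Z(D) = 8*(3*D²) = 24*D²)
-509*(-198 + 286)*(Z(-22) + 176) = -509*(-198 + 286)*(24*(-22)² + 176) = -44792*(24*484 + 176) = -44792*(11616 + 176) = -44792*11792 = -509*1037696 = -528187264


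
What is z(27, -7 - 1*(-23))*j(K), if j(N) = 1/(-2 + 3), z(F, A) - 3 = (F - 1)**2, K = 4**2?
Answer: 679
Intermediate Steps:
K = 16
z(F, A) = 3 + (-1 + F)**2 (z(F, A) = 3 + (F - 1)**2 = 3 + (-1 + F)**2)
j(N) = 1 (j(N) = 1/1 = 1)
z(27, -7 - 1*(-23))*j(K) = (3 + (-1 + 27)**2)*1 = (3 + 26**2)*1 = (3 + 676)*1 = 679*1 = 679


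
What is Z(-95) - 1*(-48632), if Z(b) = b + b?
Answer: 48442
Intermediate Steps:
Z(b) = 2*b
Z(-95) - 1*(-48632) = 2*(-95) - 1*(-48632) = -190 + 48632 = 48442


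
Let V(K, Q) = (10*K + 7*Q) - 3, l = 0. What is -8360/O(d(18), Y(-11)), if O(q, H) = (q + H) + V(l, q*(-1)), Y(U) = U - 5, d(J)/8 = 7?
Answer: 1672/71 ≈ 23.549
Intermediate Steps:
d(J) = 56 (d(J) = 8*7 = 56)
V(K, Q) = -3 + 7*Q + 10*K (V(K, Q) = (7*Q + 10*K) - 3 = -3 + 7*Q + 10*K)
Y(U) = -5 + U
O(q, H) = -3 + H - 6*q (O(q, H) = (q + H) + (-3 + 7*(q*(-1)) + 10*0) = (H + q) + (-3 + 7*(-q) + 0) = (H + q) + (-3 - 7*q + 0) = (H + q) + (-3 - 7*q) = -3 + H - 6*q)
-8360/O(d(18), Y(-11)) = -8360/(-3 + (-5 - 11) - 6*56) = -8360/(-3 - 16 - 336) = -8360/(-355) = -8360*(-1/355) = 1672/71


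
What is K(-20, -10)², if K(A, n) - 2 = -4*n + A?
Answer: 484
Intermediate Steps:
K(A, n) = 2 + A - 4*n (K(A, n) = 2 + (-4*n + A) = 2 + (A - 4*n) = 2 + A - 4*n)
K(-20, -10)² = (2 - 20 - 4*(-10))² = (2 - 20 + 40)² = 22² = 484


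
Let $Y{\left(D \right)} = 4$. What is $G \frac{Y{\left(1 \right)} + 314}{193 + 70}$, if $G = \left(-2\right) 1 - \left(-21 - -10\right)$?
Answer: $\frac{2862}{263} \approx 10.882$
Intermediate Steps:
$G = 9$ ($G = -2 - \left(-21 + 10\right) = -2 - -11 = -2 + 11 = 9$)
$G \frac{Y{\left(1 \right)} + 314}{193 + 70} = 9 \frac{4 + 314}{193 + 70} = 9 \cdot \frac{318}{263} = \frac{2862}{263}$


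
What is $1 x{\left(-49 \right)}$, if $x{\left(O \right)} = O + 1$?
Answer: $-48$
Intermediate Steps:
$x{\left(O \right)} = 1 + O$
$1 x{\left(-49 \right)} = 1 \left(1 - 49\right) = 1 \left(-48\right) = -48$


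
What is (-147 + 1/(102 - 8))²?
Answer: 190909489/8836 ≈ 21606.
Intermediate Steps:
(-147 + 1/(102 - 8))² = (-147 + 1/94)² = (-13817/94)² = 190909489/8836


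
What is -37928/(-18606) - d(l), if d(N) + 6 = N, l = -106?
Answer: 1060900/9303 ≈ 114.04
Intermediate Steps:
d(N) = -6 + N
-37928/(-18606) - d(l) = -37928/(-18606) - (-6 - 106) = -37928*(-1/18606) - 1*(-112) = 18964/9303 + 112 = 1060900/9303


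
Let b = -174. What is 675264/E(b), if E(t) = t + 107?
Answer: -675264/67 ≈ -10079.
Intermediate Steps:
E(t) = 107 + t
675264/E(b) = 675264/(107 - 174) = 675264/(-67) = 675264*(-1/67) = -675264/67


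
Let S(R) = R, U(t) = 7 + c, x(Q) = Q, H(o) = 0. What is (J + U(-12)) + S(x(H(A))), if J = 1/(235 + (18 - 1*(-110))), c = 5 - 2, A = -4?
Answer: 3631/363 ≈ 10.003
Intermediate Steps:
c = 3
U(t) = 10 (U(t) = 7 + 3 = 10)
J = 1/363 (J = 1/(235 + (18 + 110)) = 1/(235 + 128) = 1/363 ≈ 0.0027548)
(J + U(-12)) + S(x(H(A))) = (1/363 + 10) + 0 = 3631/363 + 0 = 3631/363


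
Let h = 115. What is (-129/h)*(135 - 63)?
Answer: -9288/115 ≈ -80.765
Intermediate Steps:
(-129/h)*(135 - 63) = (-129/115)*(135 - 63) = -129*1/115*72 = -129/115*72 = -9288/115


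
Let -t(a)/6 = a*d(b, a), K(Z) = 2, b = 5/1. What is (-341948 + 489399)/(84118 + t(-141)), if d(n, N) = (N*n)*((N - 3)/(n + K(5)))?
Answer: 1032157/86474746 ≈ 0.011936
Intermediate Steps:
b = 5 (b = 5*1 = 5)
d(n, N) = N*n*(-3 + N)/(2 + n) (d(n, N) = (N*n)*((N - 3)/(n + 2)) = (N*n)*((-3 + N)/(2 + n)) = N*n*(-3 + N)/(2 + n))
t(a) = -30*a**2*(-3 + a)/7 (t(a) = -6*a*a*5*(-3 + a)/(2 + 5) = -6*a*a*5*(-3 + a)/7 = -6*a*a*5*(1/7)*(-3 + a) = -6*a*5*a*(-3 + a)/7 = -30*a**2*(-3 + a)/7)
(-341948 + 489399)/(84118 + t(-141)) = (-341948 + 489399)/(84118 + (30/7)*(-141)**2*(3 - 1*(-141))) = 147451/(84118 + (30/7)*19881*(3 + 141)) = 147451/(84118 + (30/7)*19881*144) = 147451/(84118 + 85885920/7) = 147451/(86474746/7) = 147451*(7/86474746) = 1032157/86474746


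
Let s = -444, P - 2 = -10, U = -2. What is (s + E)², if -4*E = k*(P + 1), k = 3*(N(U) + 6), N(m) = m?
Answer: 178929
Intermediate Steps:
P = -8 (P = 2 - 10 = -8)
k = 12 (k = 3*(-2 + 6) = 3*4 = 12)
E = 21 (E = -3*(-8 + 1) = -3*(-7) = -¼*(-84) = 21)
(s + E)² = (-444 + 21)² = (-423)² = 178929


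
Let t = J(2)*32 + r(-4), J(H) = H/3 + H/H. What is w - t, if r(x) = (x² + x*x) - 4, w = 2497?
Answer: 7247/3 ≈ 2415.7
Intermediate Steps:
J(H) = 1 + H/3 (J(H) = H*(⅓) + 1 = H/3 + 1 = 1 + H/3)
r(x) = -4 + 2*x² (r(x) = (x² + x²) - 4 = 2*x² - 4 = -4 + 2*x²)
t = 244/3 (t = (1 + (⅓)*2)*32 + (-4 + 2*(-4)²) = (1 + ⅔)*32 + (-4 + 2*16) = (5/3)*32 + (-4 + 32) = 160/3 + 28 = 244/3 ≈ 81.333)
w - t = 2497 - 1*244/3 = 2497 - 244/3 = 7247/3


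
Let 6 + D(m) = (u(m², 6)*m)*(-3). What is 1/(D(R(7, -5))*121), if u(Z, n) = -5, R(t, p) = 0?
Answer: -1/726 ≈ -0.0013774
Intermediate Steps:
D(m) = -6 + 15*m (D(m) = -6 - 5*m*(-3) = -6 + 15*m)
1/(D(R(7, -5))*121) = 1/((-6 + 15*0)*121) = 1/((-6 + 0)*121) = 1/(-6*121) = 1/(-726) = -1/726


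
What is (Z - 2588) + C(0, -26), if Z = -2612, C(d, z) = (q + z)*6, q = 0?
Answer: -5356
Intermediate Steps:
C(d, z) = 6*z (C(d, z) = (0 + z)*6 = z*6 = 6*z)
(Z - 2588) + C(0, -26) = (-2612 - 2588) + 6*(-26) = -5200 - 156 = -5356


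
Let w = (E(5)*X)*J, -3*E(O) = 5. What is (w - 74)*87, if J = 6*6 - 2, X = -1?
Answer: -1508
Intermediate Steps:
E(O) = -5/3 (E(O) = -⅓*5 = -5/3)
J = 34 (J = 36 - 2 = 34)
w = 170/3 (w = -5/3*(-1)*34 = (5/3)*34 = 170/3 ≈ 56.667)
(w - 74)*87 = (170/3 - 74)*87 = -52/3*87 = -1508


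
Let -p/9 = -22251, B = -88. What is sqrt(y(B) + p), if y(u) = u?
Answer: sqrt(200171) ≈ 447.40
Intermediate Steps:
p = 200259 (p = -9*(-22251) = 200259)
sqrt(y(B) + p) = sqrt(-88 + 200259) = sqrt(200171)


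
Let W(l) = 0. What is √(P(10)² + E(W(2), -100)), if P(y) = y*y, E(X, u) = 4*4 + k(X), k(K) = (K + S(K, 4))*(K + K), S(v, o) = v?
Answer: 4*√626 ≈ 100.08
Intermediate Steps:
k(K) = 4*K² (k(K) = (K + K)*(K + K) = (2*K)*(2*K) = 4*K²)
E(X, u) = 16 + 4*X² (E(X, u) = 4*4 + 4*X² = 16 + 4*X²)
P(y) = y²
√(P(10)² + E(W(2), -100)) = √((10²)² + (16 + 4*0²)) = √(100² + (16 + 4*0)) = √(10000 + (16 + 0)) = √(10000 + 16) = √10016 = 4*√626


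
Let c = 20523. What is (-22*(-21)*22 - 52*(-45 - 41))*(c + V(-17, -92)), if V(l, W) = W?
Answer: 299028116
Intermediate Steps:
(-22*(-21)*22 - 52*(-45 - 41))*(c + V(-17, -92)) = (-22*(-21)*22 - 52*(-45 - 41))*(20523 - 92) = (462*22 - 52*(-86))*20431 = (10164 + 4472)*20431 = 14636*20431 = 299028116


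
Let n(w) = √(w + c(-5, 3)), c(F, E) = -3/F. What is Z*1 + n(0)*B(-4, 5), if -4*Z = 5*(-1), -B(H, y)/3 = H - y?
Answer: 5/4 + 27*√15/5 ≈ 22.164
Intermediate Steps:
B(H, y) = -3*H + 3*y (B(H, y) = -3*(H - y) = -3*H + 3*y)
Z = 5/4 (Z = -5*(-1)/4 = -¼*(-5) = 5/4 ≈ 1.2500)
n(w) = √(⅗ + w) (n(w) = √(w - 3/(-5)) = √(w - 3*(-⅕)) = √(w + ⅗) = √(⅗ + w))
Z*1 + n(0)*B(-4, 5) = (5/4)*1 + (√(15 + 25*0)/5)*(-3*(-4) + 3*5) = 5/4 + (√(15 + 0)/5)*(12 + 15) = 5/4 + (√15/5)*27 = 5/4 + 27*√15/5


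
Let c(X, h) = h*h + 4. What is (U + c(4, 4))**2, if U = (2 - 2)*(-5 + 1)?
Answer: 400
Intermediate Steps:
c(X, h) = 4 + h**2 (c(X, h) = h**2 + 4 = 4 + h**2)
U = 0 (U = 0*(-4) = 0)
(U + c(4, 4))**2 = (0 + (4 + 4**2))**2 = (0 + (4 + 16))**2 = (0 + 20)**2 = 20**2 = 400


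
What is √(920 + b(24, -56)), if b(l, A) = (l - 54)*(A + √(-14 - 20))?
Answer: √(2600 - 30*I*√34) ≈ 51.019 - 1.7143*I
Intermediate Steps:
b(l, A) = (-54 + l)*(A + I*√34) (b(l, A) = (-54 + l)*(A + √(-34)) = (-54 + l)*(A + I*√34))
√(920 + b(24, -56)) = √(920 + (-54*(-56) - 56*24 - 54*I*√34 + I*24*√34)) = √(920 + (3024 - 1344 - 54*I*√34 + 24*I*√34)) = √(920 + (1680 - 30*I*√34)) = √(2600 - 30*I*√34)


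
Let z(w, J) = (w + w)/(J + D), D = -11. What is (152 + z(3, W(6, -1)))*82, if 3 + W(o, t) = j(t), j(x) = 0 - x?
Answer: 161540/13 ≈ 12426.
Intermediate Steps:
j(x) = -x
W(o, t) = -3 - t
z(w, J) = 2*w/(-11 + J) (z(w, J) = (w + w)/(J - 11) = (2*w)/(-11 + J) = 2*w/(-11 + J))
(152 + z(3, W(6, -1)))*82 = (152 + 2*3/(-11 + (-3 - 1*(-1))))*82 = (152 + 2*3/(-11 + (-3 + 1)))*82 = (152 + 2*3/(-11 - 2))*82 = (152 + 2*3/(-13))*82 = (152 + 2*3*(-1/13))*82 = (152 - 6/13)*82 = (1970/13)*82 = 161540/13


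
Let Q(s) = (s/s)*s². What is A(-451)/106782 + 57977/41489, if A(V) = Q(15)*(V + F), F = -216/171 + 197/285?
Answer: 6255638406/14029214927 ≈ 0.44590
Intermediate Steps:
F = -163/285 (F = -216*1/171 + 197*(1/285) = -24/19 + 197/285 = -163/285 ≈ -0.57193)
Q(s) = s² (Q(s) = 1*s² = s²)
A(V) = -2445/19 + 225*V (A(V) = 15²*(V - 163/285) = 225*(-163/285 + V) = -2445/19 + 225*V)
A(-451)/106782 + 57977/41489 = (-2445/19 + 225*(-451))/106782 + 57977/41489 = (-2445/19 - 101475)*(1/106782) + 57977*(1/41489) = -1930470/19*1/106782 + 57977/41489 = -321745/338143 + 57977/41489 = 6255638406/14029214927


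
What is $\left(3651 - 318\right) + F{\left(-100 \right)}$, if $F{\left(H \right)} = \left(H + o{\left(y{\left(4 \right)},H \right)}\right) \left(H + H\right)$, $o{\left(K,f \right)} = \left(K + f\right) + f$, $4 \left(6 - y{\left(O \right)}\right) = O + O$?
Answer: $62533$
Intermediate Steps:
$y{\left(O \right)} = 6 - \frac{O}{2}$ ($y{\left(O \right)} = 6 - \frac{O + O}{4} = 6 - \frac{2 O}{4} = 6 - \frac{O}{2}$)
$o{\left(K,f \right)} = K + 2 f$
$F{\left(H \right)} = 2 H \left(4 + 3 H\right)$ ($F{\left(H \right)} = \left(H + \left(\left(6 - 2\right) + 2 H\right)\right) \left(H + H\right) = \left(H + \left(\left(6 - 2\right) + 2 H\right)\right) 2 H = \left(H + \left(4 + 2 H\right)\right) 2 H = \left(4 + 3 H\right) 2 H = 2 H \left(4 + 3 H\right)$)
$\left(3651 - 318\right) + F{\left(-100 \right)} = \left(3651 - 318\right) + 2 \left(-100\right) \left(4 + 3 \left(-100\right)\right) = \left(3651 - 318\right) + 2 \left(-100\right) \left(4 - 300\right) = 3333 + 2 \left(-100\right) \left(-296\right) = 3333 + 59200 = 62533$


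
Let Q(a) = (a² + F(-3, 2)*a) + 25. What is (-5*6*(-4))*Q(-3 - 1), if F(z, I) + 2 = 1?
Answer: 5400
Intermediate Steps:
F(z, I) = -1 (F(z, I) = -2 + 1 = -1)
Q(a) = 25 + a² - a (Q(a) = (a² - a) + 25 = 25 + a² - a)
(-5*6*(-4))*Q(-3 - 1) = (-5*6*(-4))*(25 + (-3 - 1)² - (-3 - 1)) = (-30*(-4))*(25 + (-4)² - 1*(-4)) = 120*(25 + 16 + 4) = 120*45 = 5400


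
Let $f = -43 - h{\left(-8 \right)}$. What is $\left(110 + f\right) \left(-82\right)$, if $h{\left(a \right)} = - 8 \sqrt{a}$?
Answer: $-5494 - 1312 i \sqrt{2} \approx -5494.0 - 1855.4 i$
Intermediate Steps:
$f = -43 + 16 i \sqrt{2}$ ($f = -43 - - 8 \sqrt{-8} = -43 - - 8 \cdot 2 i \sqrt{2} = -43 - - 16 i \sqrt{2} = -43 + 16 i \sqrt{2} \approx -43.0 + 22.627 i$)
$\left(110 + f\right) \left(-82\right) = \left(110 - \left(43 - 16 i \sqrt{2}\right)\right) \left(-82\right) = \left(67 + 16 i \sqrt{2}\right) \left(-82\right) = -5494 - 1312 i \sqrt{2}$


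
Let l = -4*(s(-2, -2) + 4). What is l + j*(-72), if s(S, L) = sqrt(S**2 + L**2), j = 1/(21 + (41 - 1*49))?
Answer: -280/13 - 8*sqrt(2) ≈ -32.852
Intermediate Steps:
j = 1/13 (j = 1/(21 + (41 - 49)) = 1/(21 - 8) = 1/13 ≈ 0.076923)
s(S, L) = sqrt(L**2 + S**2)
l = -16 - 8*sqrt(2) (l = -4*(sqrt((-2)**2 + (-2)**2) + 4) = -4*(sqrt(4 + 4) + 4) = -4*(sqrt(8) + 4) = -4*(2*sqrt(2) + 4) = -4*(4 + 2*sqrt(2)) = -16 - 8*sqrt(2) ≈ -27.314)
l + j*(-72) = (-16 - 8*sqrt(2)) + (1/13)*(-72) = (-16 - 8*sqrt(2)) - 72/13 = -280/13 - 8*sqrt(2)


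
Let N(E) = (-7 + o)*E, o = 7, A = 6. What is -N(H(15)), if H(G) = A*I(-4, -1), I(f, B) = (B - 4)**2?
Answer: 0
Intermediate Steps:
I(f, B) = (-4 + B)**2
H(G) = 150 (H(G) = 6*(-4 - 1)**2 = 6*(-5)**2 = 6*25 = 150)
N(E) = 0 (N(E) = (-7 + 7)*E = 0*E = 0)
-N(H(15)) = -1*0 = 0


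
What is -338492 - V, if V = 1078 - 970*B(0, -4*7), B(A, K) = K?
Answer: -366730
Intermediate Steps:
V = 28238 (V = 1078 - (-3880)*7 = 1078 - 970*(-28) = 1078 + 27160 = 28238)
-338492 - V = -338492 - 1*28238 = -338492 - 28238 = -366730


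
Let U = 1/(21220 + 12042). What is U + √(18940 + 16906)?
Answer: 1/33262 + √35846 ≈ 189.33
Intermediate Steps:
U = 1/33262 ≈ 3.0064e-5
U + √(18940 + 16906) = 1/33262 + √(18940 + 16906) = 1/33262 + √35846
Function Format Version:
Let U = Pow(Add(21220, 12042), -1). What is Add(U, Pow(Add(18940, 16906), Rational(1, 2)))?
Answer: Add(Rational(1, 33262), Pow(35846, Rational(1, 2))) ≈ 189.33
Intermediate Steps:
U = Rational(1, 33262) (U = Pow(33262, -1) = Rational(1, 33262) ≈ 3.0064e-5)
Add(U, Pow(Add(18940, 16906), Rational(1, 2))) = Add(Rational(1, 33262), Pow(Add(18940, 16906), Rational(1, 2))) = Add(Rational(1, 33262), Pow(35846, Rational(1, 2)))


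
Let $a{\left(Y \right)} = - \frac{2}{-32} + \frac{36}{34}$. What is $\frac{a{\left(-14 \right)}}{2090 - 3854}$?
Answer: $- \frac{305}{479808} \approx -0.00063567$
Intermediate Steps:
$a{\left(Y \right)} = \frac{305}{272}$ ($a{\left(Y \right)} = \left(-2\right) \left(- \frac{1}{32}\right) + 36 \cdot \frac{1}{34} = \frac{1}{16} + \frac{18}{17} = \frac{305}{272}$)
$\frac{a{\left(-14 \right)}}{2090 - 3854} = \frac{305}{272 \left(2090 - 3854\right)} = \frac{305}{272 \left(-1764\right)} = \frac{305}{272} \left(- \frac{1}{1764}\right) = - \frac{305}{479808}$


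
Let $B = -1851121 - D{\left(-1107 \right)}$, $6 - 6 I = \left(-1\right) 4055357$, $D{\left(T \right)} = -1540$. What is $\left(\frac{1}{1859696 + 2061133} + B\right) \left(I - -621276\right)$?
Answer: $- \frac{28220802029297507156}{11762487} \approx -2.3992 \cdot 10^{12}$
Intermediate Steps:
$I = \frac{4055363}{6}$ ($I = 1 - \frac{\left(-1\right) 4055357}{6} = 1 - - \frac{4055357}{6} = 1 + \frac{4055357}{6} = \frac{4055363}{6} \approx 6.7589 \cdot 10^{5}$)
$B = -1849581$ ($B = -1851121 - -1540 = -1851121 + 1540 = -1849581$)
$\left(\frac{1}{1859696 + 2061133} + B\right) \left(I - -621276\right) = \left(\frac{1}{1859696 + 2061133} - 1849581\right) \left(\frac{4055363}{6} - -621276\right) = \left(\frac{1}{3920829} - 1849581\right) \left(\frac{4055363}{6} + 621276\right) = \left(\frac{1}{3920829} - 1849581\right) \frac{7783019}{6} = \left(- \frac{7251890822648}{3920829}\right) \frac{7783019}{6} = - \frac{28220802029297507156}{11762487}$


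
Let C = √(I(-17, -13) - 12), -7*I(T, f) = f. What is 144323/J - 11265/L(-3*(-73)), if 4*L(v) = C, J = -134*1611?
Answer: -144323/215874 + 45060*I*√497/71 ≈ -0.66855 + 14149.0*I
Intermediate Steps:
I(T, f) = -f/7
J = -215874
C = I*√497/7 (C = √(-⅐*(-13) - 12) = √(13/7 - 12) = √(-71/7) = I*√497/7 ≈ 3.1848*I)
L(v) = I*√497/28 (L(v) = (I*√497/7)/4 = I*√497/28)
144323/J - 11265/L(-3*(-73)) = 144323/(-215874) - 11265*(-4*I*√497/71) = 144323*(-1/215874) - (-45060)*I*√497/71 = -144323/215874 + 45060*I*√497/71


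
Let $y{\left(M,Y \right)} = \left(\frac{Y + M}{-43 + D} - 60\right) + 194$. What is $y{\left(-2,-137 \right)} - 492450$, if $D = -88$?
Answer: $- \frac{64493257}{131} \approx -4.9232 \cdot 10^{5}$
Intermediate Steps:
$y{\left(M,Y \right)} = 134 - \frac{M}{131} - \frac{Y}{131}$ ($y{\left(M,Y \right)} = \left(\frac{Y + M}{-43 - 88} - 60\right) + 194 = \left(\frac{M + Y}{-131} - 60\right) + 194 = \left(\left(M + Y\right) \left(- \frac{1}{131}\right) - 60\right) + 194 = \left(\left(- \frac{M}{131} - \frac{Y}{131}\right) - 60\right) + 194 = \left(-60 - \frac{M}{131} - \frac{Y}{131}\right) + 194 = 134 - \frac{M}{131} - \frac{Y}{131}$)
$y{\left(-2,-137 \right)} - 492450 = \left(134 - - \frac{2}{131} - - \frac{137}{131}\right) - 492450 = \left(134 + \frac{2}{131} + \frac{137}{131}\right) - 492450 = \frac{17693}{131} - 492450 = - \frac{64493257}{131}$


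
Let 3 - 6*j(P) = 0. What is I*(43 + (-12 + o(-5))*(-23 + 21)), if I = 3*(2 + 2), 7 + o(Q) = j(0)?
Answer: 960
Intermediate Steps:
j(P) = 1/2 (j(P) = 1/2 - 1/6*0 = 1/2 + 0 = 1/2)
o(Q) = -13/2 (o(Q) = -7 + 1/2 = -13/2)
I = 12 (I = 3*4 = 12)
I*(43 + (-12 + o(-5))*(-23 + 21)) = 12*(43 + (-12 - 13/2)*(-23 + 21)) = 12*(43 - 37/2*(-2)) = 12*(43 + 37) = 12*80 = 960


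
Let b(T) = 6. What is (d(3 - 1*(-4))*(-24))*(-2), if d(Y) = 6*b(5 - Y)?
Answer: 1728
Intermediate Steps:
d(Y) = 36 (d(Y) = 6*6 = 36)
(d(3 - 1*(-4))*(-24))*(-2) = (36*(-24))*(-2) = -864*(-2) = 1728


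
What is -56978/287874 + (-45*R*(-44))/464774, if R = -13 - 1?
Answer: -8615440063/33449087619 ≈ -0.25757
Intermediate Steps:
R = -14
-56978/287874 + (-45*R*(-44))/464774 = -56978/287874 + (-45*(-14)*(-44))/464774 = -56978*1/287874 + (630*(-44))*(1/464774) = -28489/143937 - 27720*1/464774 = -28489/143937 - 13860/232387 = -8615440063/33449087619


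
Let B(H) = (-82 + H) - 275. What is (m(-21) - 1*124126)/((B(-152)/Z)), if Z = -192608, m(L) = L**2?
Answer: -23822720480/509 ≈ -4.6803e+7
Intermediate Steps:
B(H) = -357 + H
(m(-21) - 1*124126)/((B(-152)/Z)) = ((-21)**2 - 1*124126)/(((-357 - 152)/(-192608))) = (441 - 124126)/((-509*(-1/192608))) = -123685/509/192608 = -123685*192608/509 = -23822720480/509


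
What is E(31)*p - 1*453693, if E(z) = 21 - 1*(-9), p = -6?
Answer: -453873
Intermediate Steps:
E(z) = 30 (E(z) = 21 + 9 = 30)
E(31)*p - 1*453693 = 30*(-6) - 1*453693 = -180 - 453693 = -453873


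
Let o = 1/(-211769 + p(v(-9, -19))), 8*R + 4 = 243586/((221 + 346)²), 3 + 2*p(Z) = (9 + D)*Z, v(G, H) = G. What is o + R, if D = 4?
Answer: -15771911903/38914681932 ≈ -0.40529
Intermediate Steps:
p(Z) = -3/2 + 13*Z/2 (p(Z) = -3/2 + ((9 + 4)*Z)/2 = -3/2 + (13*Z)/2 = -3/2 + 13*Z/2)
R = -74455/183708 (R = -½ + (243586/((221 + 346)²))/8 = -½ + (243586/(567²))/8 = -½ + (243586/321489)/8 = -½ + (243586*(1/321489))/8 = -½ + (⅛)*(34798/45927) = -½ + 17399/183708 = -74455/183708 ≈ -0.40529)
o = -1/211829 (o = 1/(-211769 + (-3/2 + (13/2)*(-9))) = 1/(-211769 + (-3/2 - 117/2)) = 1/(-211769 - 60) = 1/(-211829) = -1/211829 ≈ -4.7208e-6)
o + R = -1/211829 - 74455/183708 = -15771911903/38914681932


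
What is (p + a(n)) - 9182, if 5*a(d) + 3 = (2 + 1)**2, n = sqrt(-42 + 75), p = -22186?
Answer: -156834/5 ≈ -31367.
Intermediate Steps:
n = sqrt(33) ≈ 5.7446
a(d) = 6/5 (a(d) = -3/5 + (2 + 1)**2/5 = -3/5 + (1/5)*3**2 = -3/5 + (1/5)*9 = -3/5 + 9/5 = 6/5)
(p + a(n)) - 9182 = (-22186 + 6/5) - 9182 = -110924/5 - 9182 = -156834/5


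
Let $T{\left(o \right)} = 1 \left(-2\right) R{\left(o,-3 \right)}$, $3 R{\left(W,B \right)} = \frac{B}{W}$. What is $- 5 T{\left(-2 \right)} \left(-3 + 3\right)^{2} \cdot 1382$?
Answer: $0$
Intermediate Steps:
$R{\left(W,B \right)} = \frac{B}{3 W}$ ($R{\left(W,B \right)} = \frac{B \frac{1}{W}}{3} = \frac{B}{3 W}$)
$T{\left(o \right)} = \frac{2}{o}$ ($T{\left(o \right)} = 1 \left(-2\right) \frac{1}{3} \left(-3\right) \frac{1}{o} = - 2 \left(- \frac{1}{o}\right) = \frac{2}{o}$)
$- 5 T{\left(-2 \right)} \left(-3 + 3\right)^{2} \cdot 1382 = - 5 \frac{2}{-2} \left(-3 + 3\right)^{2} \cdot 1382 = - 5 \cdot 2 \left(- \frac{1}{2}\right) 0^{2} \cdot 1382 = \left(-5\right) \left(-1\right) 0 \cdot 1382 = 5 \cdot 0 \cdot 1382 = 0 \cdot 1382 = 0$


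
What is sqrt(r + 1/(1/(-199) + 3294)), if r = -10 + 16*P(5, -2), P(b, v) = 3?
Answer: sqrt(16328229036445)/655505 ≈ 6.1644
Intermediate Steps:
r = 38 (r = -10 + 16*3 = -10 + 48 = 38)
sqrt(r + 1/(1/(-199) + 3294)) = sqrt(38 + 1/(1/(-199) + 3294)) = sqrt(38 + 1/(-1/199 + 3294)) = sqrt(38 + 1/(655505/199)) = sqrt(38 + 199/655505) = sqrt(24909389/655505) = sqrt(16328229036445)/655505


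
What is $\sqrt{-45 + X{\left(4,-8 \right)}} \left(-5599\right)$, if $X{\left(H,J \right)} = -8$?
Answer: $- 5599 i \sqrt{53} \approx - 40761.0 i$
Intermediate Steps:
$\sqrt{-45 + X{\left(4,-8 \right)}} \left(-5599\right) = \sqrt{-45 - 8} \left(-5599\right) = \sqrt{-53} \left(-5599\right) = i \sqrt{53} \left(-5599\right) = - 5599 i \sqrt{53}$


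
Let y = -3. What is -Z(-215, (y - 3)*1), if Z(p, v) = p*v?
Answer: -1290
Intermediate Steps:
-Z(-215, (y - 3)*1) = -(-215)*(-3 - 3)*1 = -(-215)*(-6*1) = -(-215)*(-6) = -1*1290 = -1290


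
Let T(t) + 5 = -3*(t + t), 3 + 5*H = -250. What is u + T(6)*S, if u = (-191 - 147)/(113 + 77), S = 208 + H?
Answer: -613242/95 ≈ -6455.2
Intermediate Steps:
H = -253/5 (H = -⅗ + (⅕)*(-250) = -⅗ - 50 = -253/5 ≈ -50.600)
S = 787/5 (S = 208 - 253/5 = 787/5 ≈ 157.40)
u = -169/95 (u = -338/190 = -338*1/190 = -169/95 ≈ -1.7789)
T(t) = -5 - 6*t (T(t) = -5 - 3*(t + t) = -5 - 6*t)
u + T(6)*S = -169/95 + (-5 - 6*6)*(787/5) = -169/95 + (-5 - 36)*(787/5) = -169/95 - 41*787/5 = -169/95 - 32267/5 = -613242/95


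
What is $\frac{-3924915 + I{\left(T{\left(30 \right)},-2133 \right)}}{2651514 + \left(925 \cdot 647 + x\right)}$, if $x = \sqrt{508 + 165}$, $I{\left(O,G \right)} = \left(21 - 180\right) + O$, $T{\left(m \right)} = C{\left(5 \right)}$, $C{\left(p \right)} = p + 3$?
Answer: $- \frac{6378210662137}{5281214249724} + \frac{1962533 \sqrt{673}}{5281214249724} \approx -1.2077$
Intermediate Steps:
$C{\left(p \right)} = 3 + p$
$T{\left(m \right)} = 8$ ($T{\left(m \right)} = 3 + 5 = 8$)
$I{\left(O,G \right)} = -159 + O$
$x = \sqrt{673} \approx 25.942$
$\frac{-3924915 + I{\left(T{\left(30 \right)},-2133 \right)}}{2651514 + \left(925 \cdot 647 + x\right)} = \frac{-3924915 + \left(-159 + 8\right)}{2651514 + \left(925 \cdot 647 + \sqrt{673}\right)} = \frac{-3924915 - 151}{2651514 + \left(598475 + \sqrt{673}\right)} = - \frac{3925066}{3249989 + \sqrt{673}}$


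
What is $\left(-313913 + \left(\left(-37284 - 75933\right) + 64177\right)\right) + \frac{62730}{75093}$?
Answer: $- \frac{9085055633}{25031} \approx -3.6295 \cdot 10^{5}$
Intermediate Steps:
$\left(-313913 + \left(\left(-37284 - 75933\right) + 64177\right)\right) + \frac{62730}{75093} = \left(-313913 + \left(-113217 + 64177\right)\right) + 62730 \cdot \frac{1}{75093} = \left(-313913 - 49040\right) + \frac{20910}{25031} = -362953 + \frac{20910}{25031} = - \frac{9085055633}{25031}$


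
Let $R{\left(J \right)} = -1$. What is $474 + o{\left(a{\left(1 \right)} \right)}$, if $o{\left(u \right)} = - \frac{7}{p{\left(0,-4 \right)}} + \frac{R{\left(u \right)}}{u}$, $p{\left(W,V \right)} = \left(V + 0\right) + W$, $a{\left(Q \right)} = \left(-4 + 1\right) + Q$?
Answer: $\frac{1905}{4} \approx 476.25$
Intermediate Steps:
$a{\left(Q \right)} = -3 + Q$
$p{\left(W,V \right)} = V + W$
$o{\left(u \right)} = \frac{7}{4} - \frac{1}{u}$ ($o{\left(u \right)} = - \frac{7}{-4 + 0} - \frac{1}{u} = - \frac{7}{-4} - \frac{1}{u} = \left(-7\right) \left(- \frac{1}{4}\right) - \frac{1}{u} = \frac{7}{4} - \frac{1}{u}$)
$474 + o{\left(a{\left(1 \right)} \right)} = 474 + \left(\frac{7}{4} - \frac{1}{-3 + 1}\right) = 474 + \left(\frac{7}{4} - \frac{1}{-2}\right) = 474 + \left(\frac{7}{4} - - \frac{1}{2}\right) = 474 + \left(\frac{7}{4} + \frac{1}{2}\right) = 474 + \frac{9}{4} = \frac{1905}{4}$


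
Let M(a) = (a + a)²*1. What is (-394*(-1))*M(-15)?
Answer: 354600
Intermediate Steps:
M(a) = 4*a² (M(a) = (2*a)²*1 = (4*a²)*1 = 4*a²)
(-394*(-1))*M(-15) = (-394*(-1))*(4*(-15)²) = 394*(4*225) = 394*900 = 354600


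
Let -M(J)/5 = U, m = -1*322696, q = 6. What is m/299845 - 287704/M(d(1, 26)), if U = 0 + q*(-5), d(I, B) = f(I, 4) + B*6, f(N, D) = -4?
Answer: -8631501028/4497675 ≈ -1919.1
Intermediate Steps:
d(I, B) = -4 + 6*B (d(I, B) = -4 + B*6 = -4 + 6*B)
m = -322696
U = -30 (U = 0 + 6*(-5) = 0 - 30 = -30)
M(J) = 150 (M(J) = -5*(-30) = 150)
m/299845 - 287704/M(d(1, 26)) = -322696/299845 - 287704/150 = -322696*1/299845 - 287704*1/150 = -322696/299845 - 143852/75 = -8631501028/4497675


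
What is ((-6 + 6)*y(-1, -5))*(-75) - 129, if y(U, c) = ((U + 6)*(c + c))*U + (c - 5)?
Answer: -129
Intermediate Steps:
y(U, c) = -5 + c + 2*U*c*(6 + U) (y(U, c) = ((6 + U)*(2*c))*U + (-5 + c) = (2*c*(6 + U))*U + (-5 + c) = 2*U*c*(6 + U) + (-5 + c) = -5 + c + 2*U*c*(6 + U))
((-6 + 6)*y(-1, -5))*(-75) - 129 = ((-6 + 6)*(-5 - 5 + 2*(-5)*(-1)² + 12*(-1)*(-5)))*(-75) - 129 = (0*(-5 - 5 + 2*(-5)*1 + 60))*(-75) - 129 = (0*(-5 - 5 - 10 + 60))*(-75) - 129 = (0*40)*(-75) - 129 = 0*(-75) - 129 = 0 - 129 = -129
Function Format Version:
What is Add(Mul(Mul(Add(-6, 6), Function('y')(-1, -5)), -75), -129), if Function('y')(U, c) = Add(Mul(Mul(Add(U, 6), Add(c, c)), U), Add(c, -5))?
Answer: -129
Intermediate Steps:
Function('y')(U, c) = Add(-5, c, Mul(2, U, c, Add(6, U))) (Function('y')(U, c) = Add(Mul(Mul(Add(6, U), Mul(2, c)), U), Add(-5, c)) = Add(Mul(Mul(2, c, Add(6, U)), U), Add(-5, c)) = Add(Mul(2, U, c, Add(6, U)), Add(-5, c)) = Add(-5, c, Mul(2, U, c, Add(6, U))))
Add(Mul(Mul(Add(-6, 6), Function('y')(-1, -5)), -75), -129) = Add(Mul(Mul(Add(-6, 6), Add(-5, -5, Mul(2, -5, Pow(-1, 2)), Mul(12, -1, -5))), -75), -129) = Add(Mul(Mul(0, Add(-5, -5, Mul(2, -5, 1), 60)), -75), -129) = Add(Mul(Mul(0, Add(-5, -5, -10, 60)), -75), -129) = Add(Mul(Mul(0, 40), -75), -129) = Add(Mul(0, -75), -129) = Add(0, -129) = -129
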